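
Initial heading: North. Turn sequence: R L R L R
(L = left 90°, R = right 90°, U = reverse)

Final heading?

Answer: Final heading: East

Derivation:
Start: North
  R (right (90° clockwise)) -> East
  L (left (90° counter-clockwise)) -> North
  R (right (90° clockwise)) -> East
  L (left (90° counter-clockwise)) -> North
  R (right (90° clockwise)) -> East
Final: East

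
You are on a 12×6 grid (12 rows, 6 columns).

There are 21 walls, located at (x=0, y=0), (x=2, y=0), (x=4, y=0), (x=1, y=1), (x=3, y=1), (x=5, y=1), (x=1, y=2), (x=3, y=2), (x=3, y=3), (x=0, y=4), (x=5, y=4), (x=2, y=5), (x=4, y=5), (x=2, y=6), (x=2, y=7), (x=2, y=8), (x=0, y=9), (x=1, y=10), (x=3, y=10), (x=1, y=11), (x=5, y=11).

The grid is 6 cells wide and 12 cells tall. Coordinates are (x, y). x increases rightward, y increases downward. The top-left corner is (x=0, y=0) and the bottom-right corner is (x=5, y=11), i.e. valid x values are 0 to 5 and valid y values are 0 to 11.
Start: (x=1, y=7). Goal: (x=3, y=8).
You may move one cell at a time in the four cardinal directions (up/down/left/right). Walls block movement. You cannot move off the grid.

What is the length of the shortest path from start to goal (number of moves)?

Answer: Shortest path length: 5

Derivation:
BFS from (x=1, y=7) until reaching (x=3, y=8):
  Distance 0: (x=1, y=7)
  Distance 1: (x=1, y=6), (x=0, y=7), (x=1, y=8)
  Distance 2: (x=1, y=5), (x=0, y=6), (x=0, y=8), (x=1, y=9)
  Distance 3: (x=1, y=4), (x=0, y=5), (x=2, y=9)
  Distance 4: (x=1, y=3), (x=2, y=4), (x=3, y=9), (x=2, y=10)
  Distance 5: (x=0, y=3), (x=2, y=3), (x=3, y=4), (x=3, y=8), (x=4, y=9), (x=2, y=11)  <- goal reached here
One shortest path (5 moves): (x=1, y=7) -> (x=1, y=8) -> (x=1, y=9) -> (x=2, y=9) -> (x=3, y=9) -> (x=3, y=8)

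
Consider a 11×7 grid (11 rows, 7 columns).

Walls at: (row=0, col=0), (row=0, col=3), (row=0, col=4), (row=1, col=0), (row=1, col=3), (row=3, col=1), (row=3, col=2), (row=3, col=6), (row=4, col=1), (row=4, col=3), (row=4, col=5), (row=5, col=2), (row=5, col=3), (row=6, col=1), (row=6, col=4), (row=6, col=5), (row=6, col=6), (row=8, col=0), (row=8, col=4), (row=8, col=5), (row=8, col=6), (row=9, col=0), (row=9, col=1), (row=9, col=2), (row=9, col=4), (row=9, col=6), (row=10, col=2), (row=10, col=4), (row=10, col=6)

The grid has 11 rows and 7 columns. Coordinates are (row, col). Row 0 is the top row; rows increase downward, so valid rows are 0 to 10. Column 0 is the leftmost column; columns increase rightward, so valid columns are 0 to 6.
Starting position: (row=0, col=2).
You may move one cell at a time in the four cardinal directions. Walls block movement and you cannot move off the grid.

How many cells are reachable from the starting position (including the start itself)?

Answer: Reachable cells: 43

Derivation:
BFS flood-fill from (row=0, col=2):
  Distance 0: (row=0, col=2)
  Distance 1: (row=0, col=1), (row=1, col=2)
  Distance 2: (row=1, col=1), (row=2, col=2)
  Distance 3: (row=2, col=1), (row=2, col=3)
  Distance 4: (row=2, col=0), (row=2, col=4), (row=3, col=3)
  Distance 5: (row=1, col=4), (row=2, col=5), (row=3, col=0), (row=3, col=4)
  Distance 6: (row=1, col=5), (row=2, col=6), (row=3, col=5), (row=4, col=0), (row=4, col=4)
  Distance 7: (row=0, col=5), (row=1, col=6), (row=5, col=0), (row=5, col=4)
  Distance 8: (row=0, col=6), (row=5, col=1), (row=5, col=5), (row=6, col=0)
  Distance 9: (row=5, col=6), (row=7, col=0)
  Distance 10: (row=4, col=6), (row=7, col=1)
  Distance 11: (row=7, col=2), (row=8, col=1)
  Distance 12: (row=6, col=2), (row=7, col=3), (row=8, col=2)
  Distance 13: (row=6, col=3), (row=7, col=4), (row=8, col=3)
  Distance 14: (row=7, col=5), (row=9, col=3)
  Distance 15: (row=7, col=6), (row=10, col=3)
Total reachable: 43 (grid has 48 open cells total)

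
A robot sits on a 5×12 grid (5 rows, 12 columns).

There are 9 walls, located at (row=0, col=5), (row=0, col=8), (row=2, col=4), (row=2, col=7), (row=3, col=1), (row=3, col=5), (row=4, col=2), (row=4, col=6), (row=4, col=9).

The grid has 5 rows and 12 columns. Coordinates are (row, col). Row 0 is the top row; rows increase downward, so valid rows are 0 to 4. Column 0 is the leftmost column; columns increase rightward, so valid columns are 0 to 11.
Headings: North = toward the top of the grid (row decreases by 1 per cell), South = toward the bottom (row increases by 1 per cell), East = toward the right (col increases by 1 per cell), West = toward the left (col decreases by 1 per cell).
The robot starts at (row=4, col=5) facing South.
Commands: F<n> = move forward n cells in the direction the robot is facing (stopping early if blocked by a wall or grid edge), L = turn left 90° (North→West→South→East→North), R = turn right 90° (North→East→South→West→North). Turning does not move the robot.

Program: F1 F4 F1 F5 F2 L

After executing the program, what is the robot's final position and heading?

Start: (row=4, col=5), facing South
  F1: move forward 0/1 (blocked), now at (row=4, col=5)
  F4: move forward 0/4 (blocked), now at (row=4, col=5)
  F1: move forward 0/1 (blocked), now at (row=4, col=5)
  F5: move forward 0/5 (blocked), now at (row=4, col=5)
  F2: move forward 0/2 (blocked), now at (row=4, col=5)
  L: turn left, now facing East
Final: (row=4, col=5), facing East

Answer: Final position: (row=4, col=5), facing East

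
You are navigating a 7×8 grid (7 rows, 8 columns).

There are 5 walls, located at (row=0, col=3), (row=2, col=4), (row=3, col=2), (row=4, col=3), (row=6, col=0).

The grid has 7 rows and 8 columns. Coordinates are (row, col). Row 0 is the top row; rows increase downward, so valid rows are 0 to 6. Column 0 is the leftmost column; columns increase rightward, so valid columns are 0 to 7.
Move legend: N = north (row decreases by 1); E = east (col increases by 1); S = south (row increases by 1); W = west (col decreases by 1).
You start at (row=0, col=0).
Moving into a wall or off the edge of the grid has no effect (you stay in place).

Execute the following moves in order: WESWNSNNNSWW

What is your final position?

Start: (row=0, col=0)
  W (west): blocked, stay at (row=0, col=0)
  E (east): (row=0, col=0) -> (row=0, col=1)
  S (south): (row=0, col=1) -> (row=1, col=1)
  W (west): (row=1, col=1) -> (row=1, col=0)
  N (north): (row=1, col=0) -> (row=0, col=0)
  S (south): (row=0, col=0) -> (row=1, col=0)
  N (north): (row=1, col=0) -> (row=0, col=0)
  N (north): blocked, stay at (row=0, col=0)
  N (north): blocked, stay at (row=0, col=0)
  S (south): (row=0, col=0) -> (row=1, col=0)
  W (west): blocked, stay at (row=1, col=0)
  W (west): blocked, stay at (row=1, col=0)
Final: (row=1, col=0)

Answer: Final position: (row=1, col=0)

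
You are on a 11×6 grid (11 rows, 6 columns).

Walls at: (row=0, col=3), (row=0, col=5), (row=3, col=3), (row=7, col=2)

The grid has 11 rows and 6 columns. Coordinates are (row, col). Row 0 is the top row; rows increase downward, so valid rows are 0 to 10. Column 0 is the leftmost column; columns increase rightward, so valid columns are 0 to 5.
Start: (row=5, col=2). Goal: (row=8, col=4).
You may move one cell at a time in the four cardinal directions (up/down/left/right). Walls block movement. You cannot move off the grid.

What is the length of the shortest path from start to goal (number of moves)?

BFS from (row=5, col=2) until reaching (row=8, col=4):
  Distance 0: (row=5, col=2)
  Distance 1: (row=4, col=2), (row=5, col=1), (row=5, col=3), (row=6, col=2)
  Distance 2: (row=3, col=2), (row=4, col=1), (row=4, col=3), (row=5, col=0), (row=5, col=4), (row=6, col=1), (row=6, col=3)
  Distance 3: (row=2, col=2), (row=3, col=1), (row=4, col=0), (row=4, col=4), (row=5, col=5), (row=6, col=0), (row=6, col=4), (row=7, col=1), (row=7, col=3)
  Distance 4: (row=1, col=2), (row=2, col=1), (row=2, col=3), (row=3, col=0), (row=3, col=4), (row=4, col=5), (row=6, col=5), (row=7, col=0), (row=7, col=4), (row=8, col=1), (row=8, col=3)
  Distance 5: (row=0, col=2), (row=1, col=1), (row=1, col=3), (row=2, col=0), (row=2, col=4), (row=3, col=5), (row=7, col=5), (row=8, col=0), (row=8, col=2), (row=8, col=4), (row=9, col=1), (row=9, col=3)  <- goal reached here
One shortest path (5 moves): (row=5, col=2) -> (row=5, col=3) -> (row=5, col=4) -> (row=6, col=4) -> (row=7, col=4) -> (row=8, col=4)

Answer: Shortest path length: 5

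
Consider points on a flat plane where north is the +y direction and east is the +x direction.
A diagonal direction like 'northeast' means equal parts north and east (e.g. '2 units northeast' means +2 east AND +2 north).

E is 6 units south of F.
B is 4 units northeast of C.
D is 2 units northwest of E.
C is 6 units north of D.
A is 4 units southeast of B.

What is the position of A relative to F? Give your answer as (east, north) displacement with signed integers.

Place F at the origin (east=0, north=0).
  E is 6 units south of F: delta (east=+0, north=-6); E at (east=0, north=-6).
  D is 2 units northwest of E: delta (east=-2, north=+2); D at (east=-2, north=-4).
  C is 6 units north of D: delta (east=+0, north=+6); C at (east=-2, north=2).
  B is 4 units northeast of C: delta (east=+4, north=+4); B at (east=2, north=6).
  A is 4 units southeast of B: delta (east=+4, north=-4); A at (east=6, north=2).
Therefore A relative to F: (east=6, north=2).

Answer: A is at (east=6, north=2) relative to F.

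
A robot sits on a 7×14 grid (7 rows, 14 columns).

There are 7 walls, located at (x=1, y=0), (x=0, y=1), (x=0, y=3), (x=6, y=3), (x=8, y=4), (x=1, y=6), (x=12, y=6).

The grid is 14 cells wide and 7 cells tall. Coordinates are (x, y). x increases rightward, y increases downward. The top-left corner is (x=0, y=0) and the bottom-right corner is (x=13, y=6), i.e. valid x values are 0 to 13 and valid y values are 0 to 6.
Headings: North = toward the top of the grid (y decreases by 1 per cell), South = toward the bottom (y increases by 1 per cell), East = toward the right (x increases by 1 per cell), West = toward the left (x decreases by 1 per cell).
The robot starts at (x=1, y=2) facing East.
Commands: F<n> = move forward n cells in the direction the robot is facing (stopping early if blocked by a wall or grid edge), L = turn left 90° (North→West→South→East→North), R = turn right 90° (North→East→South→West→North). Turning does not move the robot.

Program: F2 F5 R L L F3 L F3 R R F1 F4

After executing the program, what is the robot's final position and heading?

Start: (x=1, y=2), facing East
  F2: move forward 2, now at (x=3, y=2)
  F5: move forward 5, now at (x=8, y=2)
  R: turn right, now facing South
  L: turn left, now facing East
  L: turn left, now facing North
  F3: move forward 2/3 (blocked), now at (x=8, y=0)
  L: turn left, now facing West
  F3: move forward 3, now at (x=5, y=0)
  R: turn right, now facing North
  R: turn right, now facing East
  F1: move forward 1, now at (x=6, y=0)
  F4: move forward 4, now at (x=10, y=0)
Final: (x=10, y=0), facing East

Answer: Final position: (x=10, y=0), facing East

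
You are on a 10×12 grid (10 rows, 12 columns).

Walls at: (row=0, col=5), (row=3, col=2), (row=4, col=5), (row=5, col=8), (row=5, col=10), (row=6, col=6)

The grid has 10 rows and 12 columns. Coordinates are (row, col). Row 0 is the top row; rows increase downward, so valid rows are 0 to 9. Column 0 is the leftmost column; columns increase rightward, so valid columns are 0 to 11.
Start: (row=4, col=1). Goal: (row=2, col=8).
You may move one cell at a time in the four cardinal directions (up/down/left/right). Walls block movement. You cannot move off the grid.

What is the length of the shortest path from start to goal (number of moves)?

Answer: Shortest path length: 9

Derivation:
BFS from (row=4, col=1) until reaching (row=2, col=8):
  Distance 0: (row=4, col=1)
  Distance 1: (row=3, col=1), (row=4, col=0), (row=4, col=2), (row=5, col=1)
  Distance 2: (row=2, col=1), (row=3, col=0), (row=4, col=3), (row=5, col=0), (row=5, col=2), (row=6, col=1)
  Distance 3: (row=1, col=1), (row=2, col=0), (row=2, col=2), (row=3, col=3), (row=4, col=4), (row=5, col=3), (row=6, col=0), (row=6, col=2), (row=7, col=1)
  Distance 4: (row=0, col=1), (row=1, col=0), (row=1, col=2), (row=2, col=3), (row=3, col=4), (row=5, col=4), (row=6, col=3), (row=7, col=0), (row=7, col=2), (row=8, col=1)
  Distance 5: (row=0, col=0), (row=0, col=2), (row=1, col=3), (row=2, col=4), (row=3, col=5), (row=5, col=5), (row=6, col=4), (row=7, col=3), (row=8, col=0), (row=8, col=2), (row=9, col=1)
  Distance 6: (row=0, col=3), (row=1, col=4), (row=2, col=5), (row=3, col=6), (row=5, col=6), (row=6, col=5), (row=7, col=4), (row=8, col=3), (row=9, col=0), (row=9, col=2)
  Distance 7: (row=0, col=4), (row=1, col=5), (row=2, col=6), (row=3, col=7), (row=4, col=6), (row=5, col=7), (row=7, col=5), (row=8, col=4), (row=9, col=3)
  Distance 8: (row=1, col=6), (row=2, col=7), (row=3, col=8), (row=4, col=7), (row=6, col=7), (row=7, col=6), (row=8, col=5), (row=9, col=4)
  Distance 9: (row=0, col=6), (row=1, col=7), (row=2, col=8), (row=3, col=9), (row=4, col=8), (row=6, col=8), (row=7, col=7), (row=8, col=6), (row=9, col=5)  <- goal reached here
One shortest path (9 moves): (row=4, col=1) -> (row=4, col=2) -> (row=4, col=3) -> (row=4, col=4) -> (row=3, col=4) -> (row=3, col=5) -> (row=3, col=6) -> (row=3, col=7) -> (row=3, col=8) -> (row=2, col=8)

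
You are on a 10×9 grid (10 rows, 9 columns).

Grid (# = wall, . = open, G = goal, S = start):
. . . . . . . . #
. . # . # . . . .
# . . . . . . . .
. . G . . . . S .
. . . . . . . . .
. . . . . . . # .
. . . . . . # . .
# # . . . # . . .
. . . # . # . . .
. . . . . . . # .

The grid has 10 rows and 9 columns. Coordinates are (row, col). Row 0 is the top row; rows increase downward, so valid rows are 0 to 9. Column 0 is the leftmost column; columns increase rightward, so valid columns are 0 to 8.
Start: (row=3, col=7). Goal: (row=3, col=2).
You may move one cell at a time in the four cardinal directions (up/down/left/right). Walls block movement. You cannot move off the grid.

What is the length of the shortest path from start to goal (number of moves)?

BFS from (row=3, col=7) until reaching (row=3, col=2):
  Distance 0: (row=3, col=7)
  Distance 1: (row=2, col=7), (row=3, col=6), (row=3, col=8), (row=4, col=7)
  Distance 2: (row=1, col=7), (row=2, col=6), (row=2, col=8), (row=3, col=5), (row=4, col=6), (row=4, col=8)
  Distance 3: (row=0, col=7), (row=1, col=6), (row=1, col=8), (row=2, col=5), (row=3, col=4), (row=4, col=5), (row=5, col=6), (row=5, col=8)
  Distance 4: (row=0, col=6), (row=1, col=5), (row=2, col=4), (row=3, col=3), (row=4, col=4), (row=5, col=5), (row=6, col=8)
  Distance 5: (row=0, col=5), (row=2, col=3), (row=3, col=2), (row=4, col=3), (row=5, col=4), (row=6, col=5), (row=6, col=7), (row=7, col=8)  <- goal reached here
One shortest path (5 moves): (row=3, col=7) -> (row=3, col=6) -> (row=3, col=5) -> (row=3, col=4) -> (row=3, col=3) -> (row=3, col=2)

Answer: Shortest path length: 5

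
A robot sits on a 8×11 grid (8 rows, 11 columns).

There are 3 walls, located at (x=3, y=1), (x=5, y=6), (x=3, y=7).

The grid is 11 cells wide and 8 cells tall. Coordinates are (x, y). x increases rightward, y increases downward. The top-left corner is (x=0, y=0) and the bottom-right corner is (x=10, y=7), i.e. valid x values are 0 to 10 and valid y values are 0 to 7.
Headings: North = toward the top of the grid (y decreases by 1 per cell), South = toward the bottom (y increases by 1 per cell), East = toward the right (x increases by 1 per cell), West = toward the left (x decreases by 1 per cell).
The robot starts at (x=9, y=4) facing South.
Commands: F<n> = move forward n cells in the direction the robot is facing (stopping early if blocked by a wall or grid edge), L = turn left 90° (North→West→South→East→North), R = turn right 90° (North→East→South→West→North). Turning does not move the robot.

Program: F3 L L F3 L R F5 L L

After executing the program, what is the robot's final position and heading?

Start: (x=9, y=4), facing South
  F3: move forward 3, now at (x=9, y=7)
  L: turn left, now facing East
  L: turn left, now facing North
  F3: move forward 3, now at (x=9, y=4)
  L: turn left, now facing West
  R: turn right, now facing North
  F5: move forward 4/5 (blocked), now at (x=9, y=0)
  L: turn left, now facing West
  L: turn left, now facing South
Final: (x=9, y=0), facing South

Answer: Final position: (x=9, y=0), facing South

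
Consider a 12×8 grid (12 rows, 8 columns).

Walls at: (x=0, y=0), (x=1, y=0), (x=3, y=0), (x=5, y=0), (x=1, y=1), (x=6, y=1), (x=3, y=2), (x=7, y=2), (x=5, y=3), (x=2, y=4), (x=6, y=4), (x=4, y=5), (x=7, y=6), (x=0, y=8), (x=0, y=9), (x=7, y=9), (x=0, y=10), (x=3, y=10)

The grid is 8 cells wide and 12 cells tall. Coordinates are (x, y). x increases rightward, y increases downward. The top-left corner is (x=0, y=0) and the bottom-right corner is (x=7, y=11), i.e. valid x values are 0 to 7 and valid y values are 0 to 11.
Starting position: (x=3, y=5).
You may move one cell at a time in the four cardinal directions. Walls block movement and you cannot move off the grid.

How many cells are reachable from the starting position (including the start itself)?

BFS flood-fill from (x=3, y=5):
  Distance 0: (x=3, y=5)
  Distance 1: (x=3, y=4), (x=2, y=5), (x=3, y=6)
  Distance 2: (x=3, y=3), (x=4, y=4), (x=1, y=5), (x=2, y=6), (x=4, y=6), (x=3, y=7)
  Distance 3: (x=2, y=3), (x=4, y=3), (x=1, y=4), (x=5, y=4), (x=0, y=5), (x=1, y=6), (x=5, y=6), (x=2, y=7), (x=4, y=7), (x=3, y=8)
  Distance 4: (x=2, y=2), (x=4, y=2), (x=1, y=3), (x=0, y=4), (x=5, y=5), (x=0, y=6), (x=6, y=6), (x=1, y=7), (x=5, y=7), (x=2, y=8), (x=4, y=8), (x=3, y=9)
  Distance 5: (x=2, y=1), (x=4, y=1), (x=1, y=2), (x=5, y=2), (x=0, y=3), (x=6, y=5), (x=0, y=7), (x=6, y=7), (x=1, y=8), (x=5, y=8), (x=2, y=9), (x=4, y=9)
  Distance 6: (x=2, y=0), (x=4, y=0), (x=3, y=1), (x=5, y=1), (x=0, y=2), (x=6, y=2), (x=7, y=5), (x=7, y=7), (x=6, y=8), (x=1, y=9), (x=5, y=9), (x=2, y=10), (x=4, y=10)
  Distance 7: (x=0, y=1), (x=6, y=3), (x=7, y=4), (x=7, y=8), (x=6, y=9), (x=1, y=10), (x=5, y=10), (x=2, y=11), (x=4, y=11)
  Distance 8: (x=7, y=3), (x=6, y=10), (x=1, y=11), (x=3, y=11), (x=5, y=11)
  Distance 9: (x=7, y=10), (x=0, y=11), (x=6, y=11)
  Distance 10: (x=7, y=11)
Total reachable: 75 (grid has 78 open cells total)

Answer: Reachable cells: 75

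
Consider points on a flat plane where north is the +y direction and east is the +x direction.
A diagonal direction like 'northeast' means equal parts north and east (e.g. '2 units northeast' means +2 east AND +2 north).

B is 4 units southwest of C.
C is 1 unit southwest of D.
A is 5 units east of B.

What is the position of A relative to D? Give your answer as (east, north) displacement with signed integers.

Answer: A is at (east=0, north=-5) relative to D.

Derivation:
Place D at the origin (east=0, north=0).
  C is 1 unit southwest of D: delta (east=-1, north=-1); C at (east=-1, north=-1).
  B is 4 units southwest of C: delta (east=-4, north=-4); B at (east=-5, north=-5).
  A is 5 units east of B: delta (east=+5, north=+0); A at (east=0, north=-5).
Therefore A relative to D: (east=0, north=-5).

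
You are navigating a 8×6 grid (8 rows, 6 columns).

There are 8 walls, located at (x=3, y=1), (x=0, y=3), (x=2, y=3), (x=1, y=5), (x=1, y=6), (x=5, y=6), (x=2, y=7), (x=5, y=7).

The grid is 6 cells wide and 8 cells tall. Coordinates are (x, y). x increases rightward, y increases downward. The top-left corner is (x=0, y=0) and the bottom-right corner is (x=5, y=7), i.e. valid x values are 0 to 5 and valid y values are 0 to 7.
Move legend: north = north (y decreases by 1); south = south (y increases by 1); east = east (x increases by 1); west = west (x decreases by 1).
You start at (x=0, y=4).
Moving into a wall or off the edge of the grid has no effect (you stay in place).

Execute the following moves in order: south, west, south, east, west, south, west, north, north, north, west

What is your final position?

Start: (x=0, y=4)
  south (south): (x=0, y=4) -> (x=0, y=5)
  west (west): blocked, stay at (x=0, y=5)
  south (south): (x=0, y=5) -> (x=0, y=6)
  east (east): blocked, stay at (x=0, y=6)
  west (west): blocked, stay at (x=0, y=6)
  south (south): (x=0, y=6) -> (x=0, y=7)
  west (west): blocked, stay at (x=0, y=7)
  north (north): (x=0, y=7) -> (x=0, y=6)
  north (north): (x=0, y=6) -> (x=0, y=5)
  north (north): (x=0, y=5) -> (x=0, y=4)
  west (west): blocked, stay at (x=0, y=4)
Final: (x=0, y=4)

Answer: Final position: (x=0, y=4)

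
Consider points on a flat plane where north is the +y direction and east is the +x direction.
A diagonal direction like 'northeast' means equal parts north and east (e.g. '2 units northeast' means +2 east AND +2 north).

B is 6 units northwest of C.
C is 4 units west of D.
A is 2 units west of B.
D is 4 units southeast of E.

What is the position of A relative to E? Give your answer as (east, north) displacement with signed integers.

Place E at the origin (east=0, north=0).
  D is 4 units southeast of E: delta (east=+4, north=-4); D at (east=4, north=-4).
  C is 4 units west of D: delta (east=-4, north=+0); C at (east=0, north=-4).
  B is 6 units northwest of C: delta (east=-6, north=+6); B at (east=-6, north=2).
  A is 2 units west of B: delta (east=-2, north=+0); A at (east=-8, north=2).
Therefore A relative to E: (east=-8, north=2).

Answer: A is at (east=-8, north=2) relative to E.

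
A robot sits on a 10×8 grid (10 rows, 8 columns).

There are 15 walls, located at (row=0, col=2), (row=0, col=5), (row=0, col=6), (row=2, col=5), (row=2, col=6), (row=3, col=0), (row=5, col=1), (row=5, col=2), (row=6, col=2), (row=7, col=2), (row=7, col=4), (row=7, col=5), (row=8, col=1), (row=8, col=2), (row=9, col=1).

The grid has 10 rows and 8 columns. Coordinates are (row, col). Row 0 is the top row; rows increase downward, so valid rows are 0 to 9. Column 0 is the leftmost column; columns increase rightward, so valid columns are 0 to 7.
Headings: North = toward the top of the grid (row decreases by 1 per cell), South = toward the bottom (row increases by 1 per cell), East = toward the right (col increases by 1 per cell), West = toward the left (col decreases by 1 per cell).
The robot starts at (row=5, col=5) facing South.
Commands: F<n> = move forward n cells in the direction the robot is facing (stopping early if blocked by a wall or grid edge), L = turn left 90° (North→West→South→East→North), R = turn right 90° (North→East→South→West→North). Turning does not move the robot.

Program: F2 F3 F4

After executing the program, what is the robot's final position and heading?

Start: (row=5, col=5), facing South
  F2: move forward 1/2 (blocked), now at (row=6, col=5)
  F3: move forward 0/3 (blocked), now at (row=6, col=5)
  F4: move forward 0/4 (blocked), now at (row=6, col=5)
Final: (row=6, col=5), facing South

Answer: Final position: (row=6, col=5), facing South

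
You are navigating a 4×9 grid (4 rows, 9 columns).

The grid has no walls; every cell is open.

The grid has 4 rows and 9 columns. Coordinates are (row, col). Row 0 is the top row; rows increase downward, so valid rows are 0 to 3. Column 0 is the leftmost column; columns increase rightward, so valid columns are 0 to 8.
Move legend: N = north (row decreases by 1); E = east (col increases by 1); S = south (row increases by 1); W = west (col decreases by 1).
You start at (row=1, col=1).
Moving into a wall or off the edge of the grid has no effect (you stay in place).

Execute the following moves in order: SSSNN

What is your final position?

Start: (row=1, col=1)
  S (south): (row=1, col=1) -> (row=2, col=1)
  S (south): (row=2, col=1) -> (row=3, col=1)
  S (south): blocked, stay at (row=3, col=1)
  N (north): (row=3, col=1) -> (row=2, col=1)
  N (north): (row=2, col=1) -> (row=1, col=1)
Final: (row=1, col=1)

Answer: Final position: (row=1, col=1)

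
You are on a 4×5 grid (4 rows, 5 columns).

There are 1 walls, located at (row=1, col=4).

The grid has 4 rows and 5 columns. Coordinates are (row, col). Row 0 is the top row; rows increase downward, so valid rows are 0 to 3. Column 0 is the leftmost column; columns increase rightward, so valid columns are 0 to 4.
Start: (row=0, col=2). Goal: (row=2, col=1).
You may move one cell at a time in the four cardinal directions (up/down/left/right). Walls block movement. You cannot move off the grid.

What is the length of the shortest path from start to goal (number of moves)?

Answer: Shortest path length: 3

Derivation:
BFS from (row=0, col=2) until reaching (row=2, col=1):
  Distance 0: (row=0, col=2)
  Distance 1: (row=0, col=1), (row=0, col=3), (row=1, col=2)
  Distance 2: (row=0, col=0), (row=0, col=4), (row=1, col=1), (row=1, col=3), (row=2, col=2)
  Distance 3: (row=1, col=0), (row=2, col=1), (row=2, col=3), (row=3, col=2)  <- goal reached here
One shortest path (3 moves): (row=0, col=2) -> (row=0, col=1) -> (row=1, col=1) -> (row=2, col=1)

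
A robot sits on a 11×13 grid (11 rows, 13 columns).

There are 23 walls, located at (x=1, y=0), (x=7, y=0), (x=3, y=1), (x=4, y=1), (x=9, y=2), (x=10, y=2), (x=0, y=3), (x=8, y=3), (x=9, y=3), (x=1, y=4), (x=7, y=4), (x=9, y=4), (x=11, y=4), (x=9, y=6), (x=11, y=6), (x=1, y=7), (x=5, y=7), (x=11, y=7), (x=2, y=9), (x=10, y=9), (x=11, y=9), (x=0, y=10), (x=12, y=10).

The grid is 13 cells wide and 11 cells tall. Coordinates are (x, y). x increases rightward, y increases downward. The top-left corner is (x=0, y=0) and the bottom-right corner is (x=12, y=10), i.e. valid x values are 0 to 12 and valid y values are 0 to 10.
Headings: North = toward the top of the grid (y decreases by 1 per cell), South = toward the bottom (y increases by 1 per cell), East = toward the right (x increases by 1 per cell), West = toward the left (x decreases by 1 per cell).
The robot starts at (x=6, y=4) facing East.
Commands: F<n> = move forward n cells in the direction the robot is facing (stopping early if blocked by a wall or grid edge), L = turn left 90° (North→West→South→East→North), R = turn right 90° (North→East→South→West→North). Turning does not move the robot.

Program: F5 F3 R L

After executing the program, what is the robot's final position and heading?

Start: (x=6, y=4), facing East
  F5: move forward 0/5 (blocked), now at (x=6, y=4)
  F3: move forward 0/3 (blocked), now at (x=6, y=4)
  R: turn right, now facing South
  L: turn left, now facing East
Final: (x=6, y=4), facing East

Answer: Final position: (x=6, y=4), facing East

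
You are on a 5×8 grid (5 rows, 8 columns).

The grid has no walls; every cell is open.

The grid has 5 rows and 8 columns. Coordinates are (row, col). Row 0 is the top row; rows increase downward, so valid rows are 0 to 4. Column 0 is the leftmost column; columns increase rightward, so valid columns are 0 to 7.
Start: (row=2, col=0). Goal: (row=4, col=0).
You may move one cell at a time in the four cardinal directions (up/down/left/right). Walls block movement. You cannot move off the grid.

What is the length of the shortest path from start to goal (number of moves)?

BFS from (row=2, col=0) until reaching (row=4, col=0):
  Distance 0: (row=2, col=0)
  Distance 1: (row=1, col=0), (row=2, col=1), (row=3, col=0)
  Distance 2: (row=0, col=0), (row=1, col=1), (row=2, col=2), (row=3, col=1), (row=4, col=0)  <- goal reached here
One shortest path (2 moves): (row=2, col=0) -> (row=3, col=0) -> (row=4, col=0)

Answer: Shortest path length: 2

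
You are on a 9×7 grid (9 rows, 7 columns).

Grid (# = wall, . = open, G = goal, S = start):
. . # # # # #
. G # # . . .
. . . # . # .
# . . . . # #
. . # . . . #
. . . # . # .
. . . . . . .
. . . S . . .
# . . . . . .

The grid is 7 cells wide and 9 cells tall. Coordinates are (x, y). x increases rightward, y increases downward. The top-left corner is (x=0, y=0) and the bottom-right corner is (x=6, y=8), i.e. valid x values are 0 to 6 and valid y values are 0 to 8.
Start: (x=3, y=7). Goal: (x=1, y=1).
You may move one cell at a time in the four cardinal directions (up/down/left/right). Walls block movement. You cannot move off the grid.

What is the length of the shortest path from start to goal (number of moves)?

Answer: Shortest path length: 8

Derivation:
BFS from (x=3, y=7) until reaching (x=1, y=1):
  Distance 0: (x=3, y=7)
  Distance 1: (x=3, y=6), (x=2, y=7), (x=4, y=7), (x=3, y=8)
  Distance 2: (x=2, y=6), (x=4, y=6), (x=1, y=7), (x=5, y=7), (x=2, y=8), (x=4, y=8)
  Distance 3: (x=2, y=5), (x=4, y=5), (x=1, y=6), (x=5, y=6), (x=0, y=7), (x=6, y=7), (x=1, y=8), (x=5, y=8)
  Distance 4: (x=4, y=4), (x=1, y=5), (x=0, y=6), (x=6, y=6), (x=6, y=8)
  Distance 5: (x=4, y=3), (x=1, y=4), (x=3, y=4), (x=5, y=4), (x=0, y=5), (x=6, y=5)
  Distance 6: (x=4, y=2), (x=1, y=3), (x=3, y=3), (x=0, y=4)
  Distance 7: (x=4, y=1), (x=1, y=2), (x=2, y=3)
  Distance 8: (x=1, y=1), (x=5, y=1), (x=0, y=2), (x=2, y=2)  <- goal reached here
One shortest path (8 moves): (x=3, y=7) -> (x=2, y=7) -> (x=1, y=7) -> (x=1, y=6) -> (x=1, y=5) -> (x=1, y=4) -> (x=1, y=3) -> (x=1, y=2) -> (x=1, y=1)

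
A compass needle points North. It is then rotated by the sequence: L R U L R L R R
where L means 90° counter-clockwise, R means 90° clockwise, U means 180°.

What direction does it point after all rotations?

Start: North
  L (left (90° counter-clockwise)) -> West
  R (right (90° clockwise)) -> North
  U (U-turn (180°)) -> South
  L (left (90° counter-clockwise)) -> East
  R (right (90° clockwise)) -> South
  L (left (90° counter-clockwise)) -> East
  R (right (90° clockwise)) -> South
  R (right (90° clockwise)) -> West
Final: West

Answer: Final heading: West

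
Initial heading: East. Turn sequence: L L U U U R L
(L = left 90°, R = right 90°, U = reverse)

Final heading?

Answer: Final heading: East

Derivation:
Start: East
  L (left (90° counter-clockwise)) -> North
  L (left (90° counter-clockwise)) -> West
  U (U-turn (180°)) -> East
  U (U-turn (180°)) -> West
  U (U-turn (180°)) -> East
  R (right (90° clockwise)) -> South
  L (left (90° counter-clockwise)) -> East
Final: East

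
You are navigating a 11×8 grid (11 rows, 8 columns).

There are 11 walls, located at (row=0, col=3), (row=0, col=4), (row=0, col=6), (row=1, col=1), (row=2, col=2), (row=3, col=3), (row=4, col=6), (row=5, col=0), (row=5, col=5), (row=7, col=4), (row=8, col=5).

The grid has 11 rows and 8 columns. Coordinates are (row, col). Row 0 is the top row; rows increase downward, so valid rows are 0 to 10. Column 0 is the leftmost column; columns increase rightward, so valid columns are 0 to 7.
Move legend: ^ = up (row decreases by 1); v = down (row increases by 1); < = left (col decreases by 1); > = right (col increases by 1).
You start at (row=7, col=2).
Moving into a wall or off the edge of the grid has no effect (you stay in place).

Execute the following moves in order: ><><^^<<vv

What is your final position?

Answer: Final position: (row=7, col=1)

Derivation:
Start: (row=7, col=2)
  > (right): (row=7, col=2) -> (row=7, col=3)
  < (left): (row=7, col=3) -> (row=7, col=2)
  > (right): (row=7, col=2) -> (row=7, col=3)
  < (left): (row=7, col=3) -> (row=7, col=2)
  ^ (up): (row=7, col=2) -> (row=6, col=2)
  ^ (up): (row=6, col=2) -> (row=5, col=2)
  < (left): (row=5, col=2) -> (row=5, col=1)
  < (left): blocked, stay at (row=5, col=1)
  v (down): (row=5, col=1) -> (row=6, col=1)
  v (down): (row=6, col=1) -> (row=7, col=1)
Final: (row=7, col=1)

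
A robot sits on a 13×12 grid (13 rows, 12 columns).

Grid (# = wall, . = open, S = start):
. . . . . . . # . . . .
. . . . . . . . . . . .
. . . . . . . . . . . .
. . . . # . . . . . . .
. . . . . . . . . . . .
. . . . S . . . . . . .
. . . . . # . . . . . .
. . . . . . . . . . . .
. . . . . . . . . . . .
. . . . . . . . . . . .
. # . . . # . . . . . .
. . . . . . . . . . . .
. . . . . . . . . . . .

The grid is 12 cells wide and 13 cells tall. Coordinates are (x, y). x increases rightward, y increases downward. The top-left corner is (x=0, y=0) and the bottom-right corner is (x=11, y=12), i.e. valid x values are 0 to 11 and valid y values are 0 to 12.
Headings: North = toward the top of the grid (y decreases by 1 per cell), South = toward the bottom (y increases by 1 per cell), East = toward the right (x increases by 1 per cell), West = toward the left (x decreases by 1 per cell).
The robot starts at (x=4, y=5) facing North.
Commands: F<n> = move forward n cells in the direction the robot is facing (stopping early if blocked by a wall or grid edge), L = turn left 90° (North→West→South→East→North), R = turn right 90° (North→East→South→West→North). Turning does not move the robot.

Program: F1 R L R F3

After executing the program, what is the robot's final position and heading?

Start: (x=4, y=5), facing North
  F1: move forward 1, now at (x=4, y=4)
  R: turn right, now facing East
  L: turn left, now facing North
  R: turn right, now facing East
  F3: move forward 3, now at (x=7, y=4)
Final: (x=7, y=4), facing East

Answer: Final position: (x=7, y=4), facing East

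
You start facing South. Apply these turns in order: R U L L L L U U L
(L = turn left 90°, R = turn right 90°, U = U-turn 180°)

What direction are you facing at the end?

Start: South
  R (right (90° clockwise)) -> West
  U (U-turn (180°)) -> East
  L (left (90° counter-clockwise)) -> North
  L (left (90° counter-clockwise)) -> West
  L (left (90° counter-clockwise)) -> South
  L (left (90° counter-clockwise)) -> East
  U (U-turn (180°)) -> West
  U (U-turn (180°)) -> East
  L (left (90° counter-clockwise)) -> North
Final: North

Answer: Final heading: North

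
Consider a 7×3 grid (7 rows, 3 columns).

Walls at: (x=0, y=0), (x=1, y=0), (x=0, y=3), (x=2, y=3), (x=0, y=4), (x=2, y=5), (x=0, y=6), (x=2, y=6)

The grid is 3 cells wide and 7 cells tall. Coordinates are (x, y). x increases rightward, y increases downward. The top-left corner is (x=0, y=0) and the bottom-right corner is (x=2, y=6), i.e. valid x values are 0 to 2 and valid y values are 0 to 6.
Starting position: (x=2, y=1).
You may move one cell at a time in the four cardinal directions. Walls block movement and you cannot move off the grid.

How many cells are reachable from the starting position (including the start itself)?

Answer: Reachable cells: 13

Derivation:
BFS flood-fill from (x=2, y=1):
  Distance 0: (x=2, y=1)
  Distance 1: (x=2, y=0), (x=1, y=1), (x=2, y=2)
  Distance 2: (x=0, y=1), (x=1, y=2)
  Distance 3: (x=0, y=2), (x=1, y=3)
  Distance 4: (x=1, y=4)
  Distance 5: (x=2, y=4), (x=1, y=5)
  Distance 6: (x=0, y=5), (x=1, y=6)
Total reachable: 13 (grid has 13 open cells total)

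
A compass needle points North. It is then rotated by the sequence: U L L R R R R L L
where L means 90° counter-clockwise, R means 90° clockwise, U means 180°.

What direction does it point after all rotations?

Start: North
  U (U-turn (180°)) -> South
  L (left (90° counter-clockwise)) -> East
  L (left (90° counter-clockwise)) -> North
  R (right (90° clockwise)) -> East
  R (right (90° clockwise)) -> South
  R (right (90° clockwise)) -> West
  R (right (90° clockwise)) -> North
  L (left (90° counter-clockwise)) -> West
  L (left (90° counter-clockwise)) -> South
Final: South

Answer: Final heading: South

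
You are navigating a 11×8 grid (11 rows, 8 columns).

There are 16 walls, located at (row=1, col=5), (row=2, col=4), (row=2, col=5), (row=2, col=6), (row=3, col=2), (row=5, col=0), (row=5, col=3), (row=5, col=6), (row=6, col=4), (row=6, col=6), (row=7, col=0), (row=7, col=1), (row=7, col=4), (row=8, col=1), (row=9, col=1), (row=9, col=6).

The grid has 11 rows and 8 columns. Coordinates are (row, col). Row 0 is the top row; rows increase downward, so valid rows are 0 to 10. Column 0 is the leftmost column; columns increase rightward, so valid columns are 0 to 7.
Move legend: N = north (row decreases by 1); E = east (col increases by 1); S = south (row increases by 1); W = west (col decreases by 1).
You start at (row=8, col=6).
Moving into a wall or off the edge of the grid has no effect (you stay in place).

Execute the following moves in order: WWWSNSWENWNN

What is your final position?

Answer: Final position: (row=6, col=2)

Derivation:
Start: (row=8, col=6)
  W (west): (row=8, col=6) -> (row=8, col=5)
  W (west): (row=8, col=5) -> (row=8, col=4)
  W (west): (row=8, col=4) -> (row=8, col=3)
  S (south): (row=8, col=3) -> (row=9, col=3)
  N (north): (row=9, col=3) -> (row=8, col=3)
  S (south): (row=8, col=3) -> (row=9, col=3)
  W (west): (row=9, col=3) -> (row=9, col=2)
  E (east): (row=9, col=2) -> (row=9, col=3)
  N (north): (row=9, col=3) -> (row=8, col=3)
  W (west): (row=8, col=3) -> (row=8, col=2)
  N (north): (row=8, col=2) -> (row=7, col=2)
  N (north): (row=7, col=2) -> (row=6, col=2)
Final: (row=6, col=2)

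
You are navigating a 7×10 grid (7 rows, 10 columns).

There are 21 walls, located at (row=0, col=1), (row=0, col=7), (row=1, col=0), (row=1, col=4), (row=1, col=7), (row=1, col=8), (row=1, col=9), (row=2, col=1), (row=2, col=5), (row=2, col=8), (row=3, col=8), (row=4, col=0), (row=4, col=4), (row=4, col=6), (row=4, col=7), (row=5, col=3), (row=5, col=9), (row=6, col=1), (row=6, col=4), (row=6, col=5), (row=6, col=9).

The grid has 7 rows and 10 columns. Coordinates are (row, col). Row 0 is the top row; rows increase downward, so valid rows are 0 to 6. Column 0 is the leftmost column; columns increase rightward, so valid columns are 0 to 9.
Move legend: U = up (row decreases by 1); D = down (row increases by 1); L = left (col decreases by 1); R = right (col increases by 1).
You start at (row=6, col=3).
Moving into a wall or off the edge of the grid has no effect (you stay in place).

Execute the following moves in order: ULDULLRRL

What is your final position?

Answer: Final position: (row=5, col=1)

Derivation:
Start: (row=6, col=3)
  U (up): blocked, stay at (row=6, col=3)
  L (left): (row=6, col=3) -> (row=6, col=2)
  D (down): blocked, stay at (row=6, col=2)
  U (up): (row=6, col=2) -> (row=5, col=2)
  L (left): (row=5, col=2) -> (row=5, col=1)
  L (left): (row=5, col=1) -> (row=5, col=0)
  R (right): (row=5, col=0) -> (row=5, col=1)
  R (right): (row=5, col=1) -> (row=5, col=2)
  L (left): (row=5, col=2) -> (row=5, col=1)
Final: (row=5, col=1)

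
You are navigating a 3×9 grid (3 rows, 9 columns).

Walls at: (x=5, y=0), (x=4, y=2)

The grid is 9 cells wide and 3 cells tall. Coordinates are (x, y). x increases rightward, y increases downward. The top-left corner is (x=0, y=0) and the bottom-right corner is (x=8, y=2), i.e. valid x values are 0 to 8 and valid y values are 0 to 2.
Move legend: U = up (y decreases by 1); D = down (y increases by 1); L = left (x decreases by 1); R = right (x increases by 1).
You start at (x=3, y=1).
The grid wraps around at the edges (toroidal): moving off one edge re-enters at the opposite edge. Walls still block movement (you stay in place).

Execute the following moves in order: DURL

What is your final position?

Start: (x=3, y=1)
  D (down): (x=3, y=1) -> (x=3, y=2)
  U (up): (x=3, y=2) -> (x=3, y=1)
  R (right): (x=3, y=1) -> (x=4, y=1)
  L (left): (x=4, y=1) -> (x=3, y=1)
Final: (x=3, y=1)

Answer: Final position: (x=3, y=1)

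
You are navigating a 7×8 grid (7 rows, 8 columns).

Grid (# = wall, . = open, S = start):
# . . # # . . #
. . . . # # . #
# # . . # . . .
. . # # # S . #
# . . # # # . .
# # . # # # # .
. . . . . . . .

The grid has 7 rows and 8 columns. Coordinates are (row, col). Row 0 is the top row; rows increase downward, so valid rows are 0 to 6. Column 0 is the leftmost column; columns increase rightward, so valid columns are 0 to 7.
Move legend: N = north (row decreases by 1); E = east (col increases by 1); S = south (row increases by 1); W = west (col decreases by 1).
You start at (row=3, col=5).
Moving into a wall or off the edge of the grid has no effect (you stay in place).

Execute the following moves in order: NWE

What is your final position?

Answer: Final position: (row=2, col=6)

Derivation:
Start: (row=3, col=5)
  N (north): (row=3, col=5) -> (row=2, col=5)
  W (west): blocked, stay at (row=2, col=5)
  E (east): (row=2, col=5) -> (row=2, col=6)
Final: (row=2, col=6)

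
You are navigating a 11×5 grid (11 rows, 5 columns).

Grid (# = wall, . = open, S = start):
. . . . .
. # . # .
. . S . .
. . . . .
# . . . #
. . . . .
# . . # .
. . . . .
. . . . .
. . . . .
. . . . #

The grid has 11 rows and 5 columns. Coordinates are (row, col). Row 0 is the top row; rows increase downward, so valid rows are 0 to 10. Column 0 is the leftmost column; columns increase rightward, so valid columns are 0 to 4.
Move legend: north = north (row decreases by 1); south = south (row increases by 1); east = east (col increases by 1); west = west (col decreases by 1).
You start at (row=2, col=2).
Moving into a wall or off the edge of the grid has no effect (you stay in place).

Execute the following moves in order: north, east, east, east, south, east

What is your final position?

Answer: Final position: (row=2, col=3)

Derivation:
Start: (row=2, col=2)
  north (north): (row=2, col=2) -> (row=1, col=2)
  [×3]east (east): blocked, stay at (row=1, col=2)
  south (south): (row=1, col=2) -> (row=2, col=2)
  east (east): (row=2, col=2) -> (row=2, col=3)
Final: (row=2, col=3)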